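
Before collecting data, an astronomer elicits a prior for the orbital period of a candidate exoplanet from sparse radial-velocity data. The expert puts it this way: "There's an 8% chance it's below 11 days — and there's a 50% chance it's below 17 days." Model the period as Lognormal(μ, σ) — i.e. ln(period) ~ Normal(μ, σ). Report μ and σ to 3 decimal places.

μ ≈ 2.833, σ ≈ 0.310

If T ~ Lognormal(μ,σ) then ln T ~ Normal(μ,σ), so the p-quantile of ln T is μ + z_p·σ.
ln(11) = 2.398 and ln(17) = 2.833; z_{0.08} = -1.405, z_{0.5} = 0.
σ = (2.833 − 2.398)/(0 − (-1.405)) = 0.310.
μ = 2.398 − (-1.405)·0.310 = 2.833.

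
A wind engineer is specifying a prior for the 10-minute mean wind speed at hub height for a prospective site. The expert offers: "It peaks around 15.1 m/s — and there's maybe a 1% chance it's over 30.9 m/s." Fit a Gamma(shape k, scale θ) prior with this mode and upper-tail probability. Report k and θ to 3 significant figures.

Gamma(k,θ) with k>1 has mode (k−1)θ, so θ = 15.1/(k−1).
Need P(X < 30.9) = 0.99 with θ tied to k this way. Start at k = 2, θ = 15.1: P(X<30.9) ≈ 0.606.
Too low — raise k to concentrate. Iterating converges to k ≈ 10.5.
Then θ = 15.1/(10.5−1) ≈ 1.58.

k ≈ 10.5, θ ≈ 1.58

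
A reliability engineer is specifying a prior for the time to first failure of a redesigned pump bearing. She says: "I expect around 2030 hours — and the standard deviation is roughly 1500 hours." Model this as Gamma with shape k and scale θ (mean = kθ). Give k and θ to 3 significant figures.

For Gamma(k, scale θ): mean = kθ, variance = kθ², so CV = 1/√k.
CV = SD/mean = 1500/2030 = 0.7389, hence k = 1/CV² = 1.83.
Then θ = mean/k = 2030/1.83 = 1110.

k ≈ 1.83, θ ≈ 1110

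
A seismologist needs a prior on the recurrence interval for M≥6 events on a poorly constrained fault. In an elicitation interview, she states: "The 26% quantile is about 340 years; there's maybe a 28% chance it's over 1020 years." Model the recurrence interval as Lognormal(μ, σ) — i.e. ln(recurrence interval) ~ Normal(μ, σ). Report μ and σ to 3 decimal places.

If T ~ Lognormal(μ,σ) then ln T ~ Normal(μ,σ), so the p-quantile of ln T is μ + z_p·σ.
ln(340) = 5.829 and ln(1020) = 6.928; z_{0.26} = -0.6433, z_{0.72} = 0.5828.
σ = (6.928 − 5.829)/(0.5828 − (-0.6433)) = 0.896.
μ = 5.829 − (-0.6433)·0.896 = 6.405.

μ ≈ 6.405, σ ≈ 0.896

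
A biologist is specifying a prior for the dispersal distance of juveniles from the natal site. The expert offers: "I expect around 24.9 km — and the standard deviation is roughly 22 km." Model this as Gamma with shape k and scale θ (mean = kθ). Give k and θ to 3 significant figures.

For Gamma(k, scale θ): mean = kθ, variance = kθ², so CV = 1/√k.
CV = SD/mean = 22/24.9 = 0.8835, hence k = 1/CV² = 1.28.
Then θ = mean/k = 24.9/1.28 = 19.4.

k ≈ 1.28, θ ≈ 19.4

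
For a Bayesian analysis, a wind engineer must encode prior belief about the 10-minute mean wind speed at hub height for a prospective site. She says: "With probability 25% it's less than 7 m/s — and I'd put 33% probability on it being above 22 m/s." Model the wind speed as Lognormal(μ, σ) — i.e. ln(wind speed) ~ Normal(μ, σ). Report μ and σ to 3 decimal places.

μ ≈ 2.639, σ ≈ 1.028

If T ~ Lognormal(μ,σ) then ln T ~ Normal(μ,σ), so the p-quantile of ln T is μ + z_p·σ.
ln(7) = 1.946 and ln(22) = 3.091; z_{0.25} = -0.6745, z_{0.67} = 0.4399.
σ = (3.091 − 1.946)/(0.4399 − (-0.6745)) = 1.028.
μ = 1.946 − (-0.6745)·1.028 = 2.639.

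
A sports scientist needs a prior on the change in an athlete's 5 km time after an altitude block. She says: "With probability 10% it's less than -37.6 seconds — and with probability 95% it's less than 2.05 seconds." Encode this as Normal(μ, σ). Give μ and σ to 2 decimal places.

The p-quantile of Normal(μ,σ) is μ + z_p·σ, with z_{0.1} = -1.282 and z_{0.95} = 1.645.
Eliminate σ: μ = (z₂·x₁ − z₁·x₂)/(z₂ − z₁) = (1.645·-37.6 − (-1.282)·2.05)/2.926 = -20.24.
Then σ = (x₂ − x₁)/(z₂ − z₁) = (2.05 − -37.6)/2.926 = 13.55.

μ = -20.24, σ = 13.55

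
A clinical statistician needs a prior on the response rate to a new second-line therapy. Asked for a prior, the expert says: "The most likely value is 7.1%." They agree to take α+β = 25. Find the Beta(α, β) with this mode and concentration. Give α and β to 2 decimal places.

For α,β > 1 the Beta mode is (α−1)/(α+β−2). With α+β = 25, the mode is (α−1)/23.
Set (α−1)/23 = 0.071 → α = 1 + 0.071·23 = 2.63.
β = 25 − α = 22.37.

α = 2.63, β = 22.37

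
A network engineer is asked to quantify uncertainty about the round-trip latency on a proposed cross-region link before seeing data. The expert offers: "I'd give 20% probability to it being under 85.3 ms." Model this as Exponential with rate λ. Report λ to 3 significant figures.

λ ≈ 0.00262

P(T < 85.3) = 1 − e^(−λ·85.3) = 0.2, so λ = −ln(1−0.2)/85.3 = −ln(0.8)/85.3 = 0.00262.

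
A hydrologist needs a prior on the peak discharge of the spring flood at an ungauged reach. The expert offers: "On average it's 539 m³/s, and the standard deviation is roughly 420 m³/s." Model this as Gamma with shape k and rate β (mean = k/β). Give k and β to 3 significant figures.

For Gamma(k, rate β): mean = k/β, variance = k/β², so CV = 1/√k.
CV = SD/mean = 420/539 = 0.7792, hence k = 1/CV² = 1.65.
Then β = k/mean = 1.65/539 = 0.00306.

k ≈ 1.65, β ≈ 0.00306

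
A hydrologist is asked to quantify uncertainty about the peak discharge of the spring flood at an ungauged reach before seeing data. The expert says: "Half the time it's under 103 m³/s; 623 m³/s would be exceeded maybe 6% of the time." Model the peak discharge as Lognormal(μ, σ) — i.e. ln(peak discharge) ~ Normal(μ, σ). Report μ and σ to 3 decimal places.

If T ~ Lognormal(μ,σ) then ln T ~ Normal(μ,σ), so the p-quantile of ln T is μ + z_p·σ.
ln(103) = 4.635 and ln(623) = 6.435; z_{0.5} = 0, z_{0.94} = 1.555.
σ = (6.435 − 4.635)/(1.555 − (0)) = 1.158.
μ = 4.635 − (0)·1.158 = 4.635.

μ ≈ 4.635, σ ≈ 1.158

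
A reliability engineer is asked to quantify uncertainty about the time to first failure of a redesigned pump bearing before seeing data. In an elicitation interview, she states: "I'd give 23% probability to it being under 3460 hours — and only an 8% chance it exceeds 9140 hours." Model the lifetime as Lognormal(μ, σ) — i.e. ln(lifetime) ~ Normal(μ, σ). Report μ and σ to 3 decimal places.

If T ~ Lognormal(μ,σ) then ln T ~ Normal(μ,σ), so the p-quantile of ln T is μ + z_p·σ.
ln(3460) = 8.149 and ln(9140) = 9.12; z_{0.23} = -0.7388, z_{0.92} = 1.405.
σ = (9.12 − 8.149)/(1.405 − (-0.7388)) = 0.453.
μ = 8.149 − (-0.7388)·0.453 = 8.484.

μ ≈ 8.484, σ ≈ 0.453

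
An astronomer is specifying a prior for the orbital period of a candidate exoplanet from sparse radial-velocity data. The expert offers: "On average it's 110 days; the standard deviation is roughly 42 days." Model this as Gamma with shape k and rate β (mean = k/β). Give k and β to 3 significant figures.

k ≈ 6.86, β ≈ 0.0624

For Gamma(k, rate β): mean = k/β, variance = k/β², so CV = 1/√k.
CV = SD/mean = 42/110 = 0.3818, hence k = 1/CV² = 6.86.
Then β = k/mean = 6.86/110 = 0.0624.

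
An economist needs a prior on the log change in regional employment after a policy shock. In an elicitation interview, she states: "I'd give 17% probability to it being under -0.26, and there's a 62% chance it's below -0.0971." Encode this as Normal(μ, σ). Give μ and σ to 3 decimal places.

μ = -0.137, σ = 0.129

The p-quantile of Normal(μ,σ) is μ + z_p·σ, with z_{0.17} = -0.9542 and z_{0.62} = 0.3055.
Eliminate σ: μ = (z₂·x₁ − z₁·x₂)/(z₂ − z₁) = (0.3055·-0.26 − (-0.9542)·-0.0971)/1.26 = -0.137.
Then σ = (x₂ − x₁)/(z₂ − z₁) = (-0.0971 − -0.26)/1.26 = 0.129.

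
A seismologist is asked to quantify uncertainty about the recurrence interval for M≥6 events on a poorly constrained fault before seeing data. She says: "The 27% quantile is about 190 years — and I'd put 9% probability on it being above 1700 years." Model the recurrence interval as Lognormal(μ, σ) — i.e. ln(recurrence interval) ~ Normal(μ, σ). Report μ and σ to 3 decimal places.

μ ≈ 5.934, σ ≈ 1.122

If T ~ Lognormal(μ,σ) then ln T ~ Normal(μ,σ), so the p-quantile of ln T is μ + z_p·σ.
ln(190) = 5.247 and ln(1700) = 7.438; z_{0.27} = -0.6128, z_{0.91} = 1.341.
σ = (7.438 − 5.247)/(1.341 − (-0.6128)) = 1.122.
μ = 5.247 − (-0.6128)·1.122 = 5.934.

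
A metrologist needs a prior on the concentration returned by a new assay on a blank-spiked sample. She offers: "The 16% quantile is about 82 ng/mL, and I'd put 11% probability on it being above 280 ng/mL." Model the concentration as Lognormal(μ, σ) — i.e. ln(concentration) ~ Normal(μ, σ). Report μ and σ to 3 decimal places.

μ ≈ 4.957, σ ≈ 0.553

If T ~ Lognormal(μ,σ) then ln T ~ Normal(μ,σ), so the p-quantile of ln T is μ + z_p·σ.
ln(82) = 4.407 and ln(280) = 5.635; z_{0.16} = -0.9945, z_{0.89} = 1.227.
σ = (5.635 − 4.407)/(1.227 − (-0.9945)) = 0.553.
μ = 4.407 − (-0.9945)·0.553 = 4.957.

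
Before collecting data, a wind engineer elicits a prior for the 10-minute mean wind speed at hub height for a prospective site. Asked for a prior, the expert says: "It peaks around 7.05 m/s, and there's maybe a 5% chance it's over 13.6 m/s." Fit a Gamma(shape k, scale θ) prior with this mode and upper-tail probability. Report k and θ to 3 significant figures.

k ≈ 7.43, θ ≈ 1.1

Gamma(k,θ) with k>1 has mode (k−1)θ, so θ = 7.05/(k−1).
Need P(X < 13.6) = 0.95 with θ tied to k this way. Start at k = 2, θ = 7.05: P(X<13.6) ≈ 0.574.
Too low — raise k to concentrate. Iterating converges to k ≈ 7.43.
Then θ = 7.05/(7.43−1) ≈ 1.1.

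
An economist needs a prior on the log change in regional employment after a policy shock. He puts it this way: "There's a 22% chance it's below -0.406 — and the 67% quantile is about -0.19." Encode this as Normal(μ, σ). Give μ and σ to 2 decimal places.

The p-quantile of Normal(μ,σ) is μ + z_p·σ, with z_{0.22} = -0.7722 and z_{0.67} = 0.4399.
Eliminate σ: μ = (z₂·x₁ − z₁·x₂)/(z₂ − z₁) = (0.4399·-0.406 − (-0.7722)·-0.19)/1.212 = -0.27.
Then σ = (x₂ − x₁)/(z₂ − z₁) = (-0.19 − -0.406)/1.212 = 0.18.

μ = -0.27, σ = 0.18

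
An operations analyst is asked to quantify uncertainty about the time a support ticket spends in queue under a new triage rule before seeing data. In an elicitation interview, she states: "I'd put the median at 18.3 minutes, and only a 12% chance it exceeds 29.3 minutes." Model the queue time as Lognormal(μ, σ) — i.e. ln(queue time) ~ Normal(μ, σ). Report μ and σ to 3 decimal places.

μ ≈ 2.907, σ ≈ 0.401

If T ~ Lognormal(μ,σ) then ln T ~ Normal(μ,σ), so the p-quantile of ln T is μ + z_p·σ.
ln(18.3) = 2.907 and ln(29.3) = 3.378; z_{0.5} = 0, z_{0.88} = 1.175.
σ = (3.378 − 2.907)/(1.175 − (0)) = 0.401.
μ = 2.907 − (0)·0.401 = 2.907.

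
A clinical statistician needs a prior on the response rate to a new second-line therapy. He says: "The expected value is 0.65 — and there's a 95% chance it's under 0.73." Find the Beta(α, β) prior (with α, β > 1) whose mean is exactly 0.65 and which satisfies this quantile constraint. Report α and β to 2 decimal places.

With mean 0.65 fixed, write α = 0.65s, β = 0.35s where s = α+β.
Need P(θ < 0.73) = 0.95 under Beta(0.65s, 0.35s). Normal approximation: (q−m)/√(m(1−m)/s) ≈ z_{0.95} = 1.64, so s ≈ 0.65·0.35·(1.64)²/(0.73−0.65)² = 96.2.
At s = 96.2: P(θ<0.73) ≈ 0.955. Adjusting to match 0.95 gives s ≈ 90.83.
So α = 0.65·90.83 ≈ 59.04, β = 0.35·90.83 ≈ 31.79.

α ≈ 59.04, β ≈ 31.79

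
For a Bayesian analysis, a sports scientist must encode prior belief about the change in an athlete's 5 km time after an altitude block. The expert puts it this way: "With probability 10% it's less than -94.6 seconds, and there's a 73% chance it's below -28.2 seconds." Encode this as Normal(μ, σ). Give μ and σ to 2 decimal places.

μ = -49.68, σ = 35.05

For Normal(μ,σ), the p-quantile is μ + z_p·σ. Here z_{0.1} = -1.282, z_{0.73} = 0.6128.
So -94.6 = μ − 1.282σ and -28.2 = μ + 0.6128σ.
Subtracting: σ = (-28.2 − -94.6)/(0.6128 − (-1.282)) = 35.05.
Then μ = -94.6 − (-1.282)·35.05 = -49.68.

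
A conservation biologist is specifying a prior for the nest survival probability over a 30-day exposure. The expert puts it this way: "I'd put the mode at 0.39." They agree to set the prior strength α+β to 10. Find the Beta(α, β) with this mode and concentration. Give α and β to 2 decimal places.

α = 4.12, β = 5.88

For α,β > 1 the Beta mode is (α−1)/(α+β−2). With α+β = 10, the mode is (α−1)/8.
Set (α−1)/8 = 0.39 → α = 1 + 0.39·8 = 4.12.
β = 10 − α = 5.88.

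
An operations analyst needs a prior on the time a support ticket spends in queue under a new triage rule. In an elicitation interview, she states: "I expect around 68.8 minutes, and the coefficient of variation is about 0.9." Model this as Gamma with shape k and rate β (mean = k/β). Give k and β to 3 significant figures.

For Gamma(k, rate β): mean = k/β, variance = k/β², so CV = 1/√k.
CV = 0.9, hence k = 1/CV² = 1.23.
Then β = k/mean = 1.23/68.8 = 0.0179.

k ≈ 1.23, β ≈ 0.0179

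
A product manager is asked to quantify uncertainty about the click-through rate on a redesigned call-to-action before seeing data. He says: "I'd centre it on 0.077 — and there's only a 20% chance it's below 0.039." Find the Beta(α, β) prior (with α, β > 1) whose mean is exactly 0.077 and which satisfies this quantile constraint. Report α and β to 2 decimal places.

α ≈ 2.73, β ≈ 32.67

With mean 0.077 fixed, write α = 0.077s, β = 0.923s where s = α+β.
Need P(θ < 0.039) = 0.2 under Beta(0.077s, 0.923s). Normal approximation: (q−m)/√(m(1−m)/s) ≈ z_{0.2} = -0.842, so s ≈ 0.077·0.923·(-0.842)²/(0.039−0.077)² = 34.9.
At s = 34.9: P(θ<0.039) ≈ 0.203. Adjusting to match 0.2 gives s ≈ 35.40.
So α = 0.077·35.40 ≈ 2.73, β = 0.923·35.40 ≈ 32.67.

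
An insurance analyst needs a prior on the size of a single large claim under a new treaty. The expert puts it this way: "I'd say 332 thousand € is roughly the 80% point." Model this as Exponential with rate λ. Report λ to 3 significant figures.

λ ≈ 0.00485

P(T < 332.0) = 1 − e^(−λ·332.0) = 0.8, so λ = −ln(1−0.8)/332.0 = −ln(0.2)/332.0 = 0.00485.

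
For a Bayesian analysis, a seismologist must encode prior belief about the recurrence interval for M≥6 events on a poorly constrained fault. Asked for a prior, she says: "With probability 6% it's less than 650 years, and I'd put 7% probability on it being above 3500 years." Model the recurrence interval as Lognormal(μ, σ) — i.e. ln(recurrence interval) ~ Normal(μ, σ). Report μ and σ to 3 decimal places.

If T ~ Lognormal(μ,σ) then ln T ~ Normal(μ,σ), so the p-quantile of ln T is μ + z_p·σ.
ln(650) = 6.477 and ln(3500) = 8.161; z_{0.06} = -1.555, z_{0.93} = 1.476.
σ = (8.161 − 6.477)/(1.476 − (-1.555)) = 0.556.
μ = 6.477 − (-1.555)·0.556 = 7.341.

μ ≈ 7.341, σ ≈ 0.556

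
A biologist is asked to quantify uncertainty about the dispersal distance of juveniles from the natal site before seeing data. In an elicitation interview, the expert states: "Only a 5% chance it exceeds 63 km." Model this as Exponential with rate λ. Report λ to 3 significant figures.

P(T > 63.0) = e^(−λ·63.0) = 0.05, so λ = −ln(0.05)/63.0 = 0.0476.

λ ≈ 0.0476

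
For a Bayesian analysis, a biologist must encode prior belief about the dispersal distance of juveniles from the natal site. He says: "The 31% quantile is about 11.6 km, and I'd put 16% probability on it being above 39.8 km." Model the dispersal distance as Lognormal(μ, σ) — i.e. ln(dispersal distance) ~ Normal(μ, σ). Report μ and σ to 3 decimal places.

μ ≈ 2.861, σ ≈ 0.827

If T ~ Lognormal(μ,σ) then ln T ~ Normal(μ,σ), so the p-quantile of ln T is μ + z_p·σ.
ln(11.6) = 2.451 and ln(39.8) = 3.684; z_{0.31} = -0.4959, z_{0.84} = 0.9945.
σ = (3.684 − 2.451)/(0.9945 − (-0.4959)) = 0.827.
μ = 2.451 − (-0.4959)·0.827 = 2.861.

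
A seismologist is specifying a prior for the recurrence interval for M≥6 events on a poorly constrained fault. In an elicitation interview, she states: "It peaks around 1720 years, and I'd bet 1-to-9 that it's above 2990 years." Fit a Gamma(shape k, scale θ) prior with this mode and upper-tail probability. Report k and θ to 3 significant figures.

Gamma(k,θ) with k>1 has mode (k−1)θ, so θ = 1720/(k−1).
Need P(X < 2990) = 0.9 with θ tied to k this way. Start at k = 2, θ = 1720: P(X<2990) ≈ 0.519.
Too low — raise k to concentrate. Iterating converges to k ≈ 7.21.
Then θ = 1720/(7.21−1) ≈ 277.

k ≈ 7.21, θ ≈ 277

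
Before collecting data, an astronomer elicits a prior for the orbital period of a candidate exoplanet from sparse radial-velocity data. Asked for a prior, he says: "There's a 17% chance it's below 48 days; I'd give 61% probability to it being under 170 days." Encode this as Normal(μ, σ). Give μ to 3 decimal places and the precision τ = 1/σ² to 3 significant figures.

For Normal(μ,σ), the p-quantile is μ + z_p·σ. Here z_{0.17} = -0.9542, z_{0.61} = 0.2793.
So 48 = μ − 0.9542σ and 170 = μ + 0.2793σ.
Subtracting: σ = (170 − 48)/(0.2793 − (-0.9542)) = 98.907.
Then μ = 48 − (-0.9542)·98.907 = 142.373.
Precision τ = 1/σ² = 1/98.91² = 0.000102.

μ = 142.373, τ = 0.000102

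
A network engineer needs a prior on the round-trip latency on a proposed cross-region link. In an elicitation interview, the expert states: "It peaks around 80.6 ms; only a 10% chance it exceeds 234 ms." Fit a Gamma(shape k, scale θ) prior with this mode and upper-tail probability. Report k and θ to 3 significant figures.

k ≈ 2.68, θ ≈ 48

Gamma(k,θ) with k>1 has mode (k−1)θ, so θ = 80.6/(k−1).
Need P(X < 234) = 0.9 with θ tied to k this way. Start at k = 2, θ = 80.6: P(X<234) ≈ 0.786.
Too low — raise k to concentrate. Iterating converges to k ≈ 2.68.
Then θ = 80.6/(2.68−1) ≈ 48.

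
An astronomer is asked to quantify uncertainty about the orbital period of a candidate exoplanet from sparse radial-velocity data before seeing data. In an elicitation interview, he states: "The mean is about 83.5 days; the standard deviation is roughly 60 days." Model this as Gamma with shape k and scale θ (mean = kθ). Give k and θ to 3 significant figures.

k ≈ 1.94, θ ≈ 43.1

For Gamma(k, scale θ): mean = kθ, variance = kθ², so CV = 1/√k.
CV = SD/mean = 60/83.5 = 0.7186, hence k = 1/CV² = 1.94.
Then θ = mean/k = 83.5/1.94 = 43.1.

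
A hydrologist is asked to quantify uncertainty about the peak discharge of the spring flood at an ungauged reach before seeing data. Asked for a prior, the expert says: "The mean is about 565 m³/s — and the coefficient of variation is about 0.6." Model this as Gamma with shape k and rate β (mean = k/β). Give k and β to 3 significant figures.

k ≈ 2.78, β ≈ 0.00492

For Gamma(k, rate β): mean = k/β, variance = k/β², so CV = 1/√k.
CV = 0.6, hence k = 1/CV² = 2.78.
Then β = k/mean = 2.78/565 = 0.00492.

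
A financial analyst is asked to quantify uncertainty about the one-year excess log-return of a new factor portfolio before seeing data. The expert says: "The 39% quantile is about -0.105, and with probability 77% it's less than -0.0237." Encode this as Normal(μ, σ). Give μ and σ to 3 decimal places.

μ = -0.083, σ = 0.080

For Normal(μ,σ), the p-quantile is μ + z_p·σ. Here z_{0.39} = -0.2793, z_{0.77} = 0.7388.
So -0.105 = μ − 0.2793σ and -0.0237 = μ + 0.7388σ.
Subtracting: σ = (-0.0237 − -0.105)/(0.7388 − (-0.2793)) = 0.080.
Then μ = -0.105 − (-0.2793)·0.080 = -0.083.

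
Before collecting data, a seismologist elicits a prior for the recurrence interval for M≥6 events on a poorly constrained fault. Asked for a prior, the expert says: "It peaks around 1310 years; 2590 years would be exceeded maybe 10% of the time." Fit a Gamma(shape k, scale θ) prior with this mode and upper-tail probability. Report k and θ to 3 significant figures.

k ≈ 5.12, θ ≈ 318

Gamma(k,θ) with k>1 has mode (k−1)θ, so θ = 1310/(k−1).
Need P(X < 2590) = 0.9 with θ tied to k this way. Start at k = 2, θ = 1310: P(X<2590) ≈ 0.588.
Too low — raise k to concentrate. Iterating converges to k ≈ 5.12.
Then θ = 1310/(5.12−1) ≈ 318.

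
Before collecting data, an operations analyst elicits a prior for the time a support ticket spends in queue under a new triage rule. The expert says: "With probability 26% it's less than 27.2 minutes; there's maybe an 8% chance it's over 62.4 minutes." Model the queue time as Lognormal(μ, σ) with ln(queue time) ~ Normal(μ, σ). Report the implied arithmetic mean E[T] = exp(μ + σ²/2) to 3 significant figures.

If T ~ Lognormal(μ,σ) then ln T ~ Normal(μ,σ), so the p-quantile of ln T is μ + z_p·σ.
ln(27.2) = 3.303 and ln(62.4) = 4.134; z_{0.26} = -0.6433, z_{0.92} = 1.405.
σ = (4.134 − 3.303)/(1.405 − (-0.6433)) = 0.405.
μ = 3.303 − (-0.6433)·0.405 = 3.564.
E[T] = exp(μ + σ²/2) = exp(3.564 + 0.0822) = 38.3 minutes.

E[T] ≈ 38.3 minutes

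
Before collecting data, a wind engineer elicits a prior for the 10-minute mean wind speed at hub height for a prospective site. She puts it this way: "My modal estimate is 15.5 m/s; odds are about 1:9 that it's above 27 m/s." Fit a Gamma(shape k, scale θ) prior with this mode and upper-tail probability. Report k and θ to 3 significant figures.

k ≈ 7.16, θ ≈ 2.52

Gamma(k,θ) with k>1 has mode (k−1)θ, so θ = 15.5/(k−1).
Need P(X < 27) = 0.9 with θ tied to k this way. Start at k = 2, θ = 15.5: P(X<27) ≈ 0.520.
Too low — raise k to concentrate. Iterating converges to k ≈ 7.16.
Then θ = 15.5/(7.16−1) ≈ 2.52.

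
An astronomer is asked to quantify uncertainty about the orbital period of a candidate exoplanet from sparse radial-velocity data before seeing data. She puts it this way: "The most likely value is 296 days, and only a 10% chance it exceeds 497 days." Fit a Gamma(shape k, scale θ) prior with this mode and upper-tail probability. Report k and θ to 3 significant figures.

k ≈ 8.04, θ ≈ 42.1

Gamma(k,θ) with k>1 has mode (k−1)θ, so θ = 296/(k−1).
Need P(X < 497) = 0.9 with θ tied to k this way. Start at k = 2, θ = 296: P(X<497) ≈ 0.500.
Too low — raise k to concentrate. Iterating converges to k ≈ 8.04.
Then θ = 296/(8.04−1) ≈ 42.1.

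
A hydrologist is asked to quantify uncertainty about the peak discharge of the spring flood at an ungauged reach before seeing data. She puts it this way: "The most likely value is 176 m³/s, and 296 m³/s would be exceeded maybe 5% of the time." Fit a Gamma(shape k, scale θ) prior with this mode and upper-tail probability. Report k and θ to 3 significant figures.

Gamma(k,θ) with k>1 has mode (k−1)θ, so θ = 176/(k−1).
Need P(X < 296) = 0.95 with θ tied to k this way. Start at k = 2, θ = 176: P(X<296) ≈ 0.501.
Too low — raise k to concentrate. Iterating converges to k ≈ 11.3.
Then θ = 176/(11.3−1) ≈ 17.

k ≈ 11.3, θ ≈ 17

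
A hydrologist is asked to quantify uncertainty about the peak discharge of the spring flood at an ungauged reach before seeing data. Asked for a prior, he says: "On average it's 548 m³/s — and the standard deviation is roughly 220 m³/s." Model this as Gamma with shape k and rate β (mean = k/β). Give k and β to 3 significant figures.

k ≈ 6.2, β ≈ 0.0113

For Gamma(k, rate β): mean = k/β, variance = k/β², so CV = 1/√k.
CV = SD/mean = 220/548 = 0.4015, hence k = 1/CV² = 6.2.
Then β = k/mean = 6.2/548 = 0.0113.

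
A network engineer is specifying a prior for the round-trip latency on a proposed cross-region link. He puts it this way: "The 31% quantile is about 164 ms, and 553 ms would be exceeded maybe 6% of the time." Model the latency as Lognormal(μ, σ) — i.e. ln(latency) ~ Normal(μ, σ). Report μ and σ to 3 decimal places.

μ ≈ 5.394, σ ≈ 0.593

If T ~ Lognormal(μ,σ) then ln T ~ Normal(μ,σ), so the p-quantile of ln T is μ + z_p·σ.
ln(164) = 5.1 and ln(553) = 6.315; z_{0.31} = -0.4959, z_{0.94} = 1.555.
σ = (6.315 − 5.1)/(1.555 − (-0.4959)) = 0.593.
μ = 5.1 − (-0.4959)·0.593 = 5.394.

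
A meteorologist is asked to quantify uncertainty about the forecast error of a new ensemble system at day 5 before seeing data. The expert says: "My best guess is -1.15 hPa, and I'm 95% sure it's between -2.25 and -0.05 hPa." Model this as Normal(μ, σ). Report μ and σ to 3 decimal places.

A symmetric 95% interval runs μ ± z·σ with z = 1.96.
Half-width = 1.1, so σ = 1.1/1.96 = 0.561.
μ is the stated best guess, -1.150.

μ = -1.150, σ = 0.561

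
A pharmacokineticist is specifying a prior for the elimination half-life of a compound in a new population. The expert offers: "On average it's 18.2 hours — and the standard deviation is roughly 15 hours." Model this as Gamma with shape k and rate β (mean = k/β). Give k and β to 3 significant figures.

For Gamma(k, rate β): mean = k/β, variance = k/β², so CV = 1/√k.
CV = SD/mean = 15/18.2 = 0.8242, hence k = 1/CV² = 1.47.
Then β = k/mean = 1.47/18.2 = 0.0809.

k ≈ 1.47, β ≈ 0.0809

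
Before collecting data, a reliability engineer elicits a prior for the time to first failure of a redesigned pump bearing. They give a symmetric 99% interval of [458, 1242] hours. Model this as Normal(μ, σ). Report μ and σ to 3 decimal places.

μ = 850.000, σ = 152.184

A symmetric 99% interval runs μ ± z·σ with z = 2.576.
Half-width = 392, so σ = 392/2.576 = 152.184.
μ is the interval midpoint, 850.000.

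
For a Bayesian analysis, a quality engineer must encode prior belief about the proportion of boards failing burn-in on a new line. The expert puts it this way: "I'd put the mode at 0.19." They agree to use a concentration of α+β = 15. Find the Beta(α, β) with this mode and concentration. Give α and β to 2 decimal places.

For α,β > 1 the Beta mode is (α−1)/(α+β−2). With α+β = 15, the mode is (α−1)/13.
Set (α−1)/13 = 0.19 → α = 1 + 0.19·13 = 3.47.
β = 15 − α = 11.53.

α = 3.47, β = 11.53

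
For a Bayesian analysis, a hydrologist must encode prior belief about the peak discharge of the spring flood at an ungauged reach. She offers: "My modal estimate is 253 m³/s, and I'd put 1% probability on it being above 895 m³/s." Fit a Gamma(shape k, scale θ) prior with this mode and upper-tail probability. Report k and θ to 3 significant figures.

k ≈ 3.71, θ ≈ 93.5

Gamma(k,θ) with k>1 has mode (k−1)θ, so θ = 253/(k−1).
Need P(X < 895) = 0.99 with θ tied to k this way. Start at k = 2, θ = 253: P(X<895) ≈ 0.868.
Too low — raise k to concentrate. Iterating converges to k ≈ 3.71.
Then θ = 253/(3.71−1) ≈ 93.5.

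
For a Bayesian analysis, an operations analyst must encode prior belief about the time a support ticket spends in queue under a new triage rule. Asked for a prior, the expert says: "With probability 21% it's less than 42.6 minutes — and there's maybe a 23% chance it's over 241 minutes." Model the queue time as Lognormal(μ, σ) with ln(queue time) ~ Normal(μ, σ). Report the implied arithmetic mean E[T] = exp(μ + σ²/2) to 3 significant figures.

E[T] ≈ 197 minutes

If T ~ Lognormal(μ,σ) then ln T ~ Normal(μ,σ), so the p-quantile of ln T is μ + z_p·σ.
ln(42.6) = 3.752 and ln(241) = 5.485; z_{0.21} = -0.8064, z_{0.77} = 0.7388.
σ = (5.485 − 3.752)/(0.7388 − (-0.8064)) = 1.121.
μ = 3.752 − (-0.8064)·1.121 = 4.656.
E[T] = exp(μ + σ²/2) = exp(4.656 + 0.6288) = 197 minutes.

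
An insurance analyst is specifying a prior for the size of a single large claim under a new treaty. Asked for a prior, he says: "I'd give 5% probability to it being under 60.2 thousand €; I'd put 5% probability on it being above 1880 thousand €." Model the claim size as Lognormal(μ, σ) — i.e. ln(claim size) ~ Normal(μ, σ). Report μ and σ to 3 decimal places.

μ ≈ 5.818, σ ≈ 1.046

If T ~ Lognormal(μ,σ) then ln T ~ Normal(μ,σ), so the p-quantile of ln T is μ + z_p·σ.
ln(60.2) = 4.098 and ln(1880) = 7.539; z_{0.05} = -1.645, z_{0.95} = 1.645.
σ = (7.539 − 4.098)/(1.645 − (-1.645)) = 1.046.
μ = 4.098 − (-1.645)·1.046 = 5.818.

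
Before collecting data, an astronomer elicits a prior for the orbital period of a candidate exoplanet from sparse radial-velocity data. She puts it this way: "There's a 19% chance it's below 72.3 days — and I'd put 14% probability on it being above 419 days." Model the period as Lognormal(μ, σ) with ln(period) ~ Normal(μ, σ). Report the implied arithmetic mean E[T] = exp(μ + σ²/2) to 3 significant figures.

If T ~ Lognormal(μ,σ) then ln T ~ Normal(μ,σ), so the p-quantile of ln T is μ + z_p·σ.
ln(72.3) = 4.281 and ln(419) = 6.038; z_{0.19} = -0.8779, z_{0.86} = 1.08.
σ = (6.038 − 4.281)/(1.08 − (-0.8779)) = 0.897.
μ = 4.281 − (-0.8779)·0.897 = 5.069.
E[T] = exp(μ + σ²/2) = exp(5.069 + 0.4025) = 238 days.

E[T] ≈ 238 days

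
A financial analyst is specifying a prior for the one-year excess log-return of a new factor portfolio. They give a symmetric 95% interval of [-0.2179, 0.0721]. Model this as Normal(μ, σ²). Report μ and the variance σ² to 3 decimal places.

A symmetric 95% interval runs μ ± z·σ with z = 1.96.
Half-width = 0.145, so σ = 0.145/1.96 = 0.0740 and σ² = 0.005.
μ is the interval midpoint, -0.073.

μ = -0.073, σ² = 0.005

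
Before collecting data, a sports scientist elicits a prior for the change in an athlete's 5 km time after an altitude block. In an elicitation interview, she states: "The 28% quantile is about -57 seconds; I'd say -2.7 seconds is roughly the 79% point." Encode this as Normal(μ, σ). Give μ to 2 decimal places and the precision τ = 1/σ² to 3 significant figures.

μ = -34.22, τ = 0.000655

For Normal(μ,σ), the p-quantile is μ + z_p·σ. Here z_{0.28} = -0.5828, z_{0.79} = 0.8064.
So -57 = μ − 0.5828σ and -2.7 = μ + 0.8064σ.
Subtracting: σ = (-2.7 − -57)/(0.8064 − (-0.5828)) = 39.09.
Then μ = -57 − (-0.5828)·39.09 = -34.22.
Precision τ = 1/σ² = 1/39.09² = 0.000655.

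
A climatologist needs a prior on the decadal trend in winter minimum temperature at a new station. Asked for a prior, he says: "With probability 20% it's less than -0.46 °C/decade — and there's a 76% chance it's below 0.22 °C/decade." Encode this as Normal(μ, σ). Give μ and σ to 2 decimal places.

μ = -0.09, σ = 0.44

For Normal(μ,σ), the p-quantile is μ + z_p·σ. Here z_{0.2} = -0.8416, z_{0.76} = 0.7063.
So -0.46 = μ − 0.8416σ and 0.22 = μ + 0.7063σ.
Subtracting: σ = (0.22 − -0.46)/(0.7063 − (-0.8416)) = 0.44.
Then μ = -0.46 − (-0.8416)·0.44 = -0.09.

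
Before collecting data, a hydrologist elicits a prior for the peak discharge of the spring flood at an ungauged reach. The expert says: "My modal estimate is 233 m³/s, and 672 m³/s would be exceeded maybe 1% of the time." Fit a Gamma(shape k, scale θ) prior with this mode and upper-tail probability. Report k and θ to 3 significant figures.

Gamma(k,θ) with k>1 has mode (k−1)θ, so θ = 233/(k−1).
Need P(X < 672) = 0.99 with θ tied to k this way. Start at k = 2, θ = 233: P(X<672) ≈ 0.783.
Too low — raise k to concentrate. Iterating converges to k ≈ 5.05.
Then θ = 233/(5.05−1) ≈ 57.5.

k ≈ 5.05, θ ≈ 57.5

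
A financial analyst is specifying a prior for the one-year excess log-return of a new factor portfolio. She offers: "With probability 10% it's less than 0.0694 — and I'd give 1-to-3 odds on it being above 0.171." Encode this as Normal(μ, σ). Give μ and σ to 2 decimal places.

The p-quantile of Normal(μ,σ) is μ + z_p·σ, with z_{0.1} = -1.282 and z_{0.75} = 0.6745.
Eliminate σ: μ = (z₂·x₁ − z₁·x₂)/(z₂ − z₁) = (0.6745·0.0694 − (-1.282)·0.171)/1.956 = 0.14.
Then σ = (x₂ − x₁)/(z₂ − z₁) = (0.171 − 0.0694)/1.956 = 0.05.

μ = 0.14, σ = 0.05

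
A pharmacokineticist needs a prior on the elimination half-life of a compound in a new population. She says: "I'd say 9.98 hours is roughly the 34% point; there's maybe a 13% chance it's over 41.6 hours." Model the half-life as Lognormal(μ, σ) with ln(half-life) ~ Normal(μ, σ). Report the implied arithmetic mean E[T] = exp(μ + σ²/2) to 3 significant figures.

If T ~ Lognormal(μ,σ) then ln T ~ Normal(μ,σ), so the p-quantile of ln T is μ + z_p·σ.
ln(9.98) = 2.301 and ln(41.6) = 3.728; z_{0.34} = -0.4125, z_{0.87} = 1.126.
σ = (3.728 − 2.301)/(1.126 − (-0.4125)) = 0.928.
μ = 2.301 − (-0.4125)·0.928 = 2.683.
E[T] = exp(μ + σ²/2) = exp(2.683 + 0.4303) = 22.5 hours.

E[T] ≈ 22.5 hours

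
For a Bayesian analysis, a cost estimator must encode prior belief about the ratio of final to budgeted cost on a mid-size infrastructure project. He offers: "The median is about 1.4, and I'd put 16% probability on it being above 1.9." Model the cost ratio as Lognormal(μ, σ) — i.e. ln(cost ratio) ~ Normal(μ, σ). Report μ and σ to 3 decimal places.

μ ≈ 0.336, σ ≈ 0.307

If T ~ Lognormal(μ,σ) then ln T ~ Normal(μ,σ), so the p-quantile of ln T is μ + z_p·σ.
ln(1.4) = 0.3365 and ln(1.9) = 0.6419; z_{0.5} = 0, z_{0.84} = 0.9945.
σ = (0.6419 − 0.3365)/(0.9945 − (0)) = 0.307.
μ = 0.3365 − (0)·0.307 = 0.336.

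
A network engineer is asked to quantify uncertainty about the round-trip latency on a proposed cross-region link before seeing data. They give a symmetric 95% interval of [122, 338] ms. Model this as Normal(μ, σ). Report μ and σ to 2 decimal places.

A symmetric 95% interval runs μ ± z·σ with z = 1.96.
Half-width = 108, so σ = 108/1.96 = 55.10.
μ is the interval midpoint, 230.00.

μ = 230.00, σ = 55.10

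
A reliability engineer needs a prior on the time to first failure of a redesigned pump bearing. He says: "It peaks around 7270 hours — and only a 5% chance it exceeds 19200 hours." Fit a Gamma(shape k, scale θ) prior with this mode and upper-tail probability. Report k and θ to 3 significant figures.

Gamma(k,θ) with k>1 has mode (k−1)θ, so θ = 7270/(k−1).
Need P(X < 19200) = 0.95 with θ tied to k this way. Start at k = 2, θ = 7270: P(X<19200) ≈ 0.740.
Too low — raise k to concentrate. Iterating converges to k ≈ 3.86.
Then θ = 7270/(3.86−1) ≈ 2540.

k ≈ 3.86, θ ≈ 2540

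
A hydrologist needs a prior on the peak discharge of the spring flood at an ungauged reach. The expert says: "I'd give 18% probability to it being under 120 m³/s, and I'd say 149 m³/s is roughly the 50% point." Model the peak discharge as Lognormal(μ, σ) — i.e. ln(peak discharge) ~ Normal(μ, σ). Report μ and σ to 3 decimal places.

μ ≈ 5.004, σ ≈ 0.236

If T ~ Lognormal(μ,σ) then ln T ~ Normal(μ,σ), so the p-quantile of ln T is μ + z_p·σ.
ln(120) = 4.787 and ln(149) = 5.004; z_{0.18} = -0.9154, z_{0.5} = 0.
σ = (5.004 − 4.787)/(0 − (-0.9154)) = 0.236.
μ = 4.787 − (-0.9154)·0.236 = 5.004.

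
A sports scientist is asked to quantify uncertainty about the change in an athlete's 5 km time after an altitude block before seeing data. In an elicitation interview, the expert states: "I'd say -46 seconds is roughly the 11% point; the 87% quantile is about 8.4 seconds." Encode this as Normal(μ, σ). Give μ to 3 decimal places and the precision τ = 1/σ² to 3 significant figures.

μ = -17.642, τ = 0.00187

The p-quantile of Normal(μ,σ) is μ + z_p·σ, with z_{0.11} = -1.227 and z_{0.87} = 1.126.
Eliminate σ: μ = (z₂·x₁ − z₁·x₂)/(z₂ − z₁) = (1.126·-46 − (-1.227)·8.4)/2.353 = -17.642.
Then σ = (x₂ − x₁)/(z₂ − z₁) = (8.4 − -46)/2.353 = 23.120.
Precision τ = 1/σ² = 1/23.12² = 0.00187.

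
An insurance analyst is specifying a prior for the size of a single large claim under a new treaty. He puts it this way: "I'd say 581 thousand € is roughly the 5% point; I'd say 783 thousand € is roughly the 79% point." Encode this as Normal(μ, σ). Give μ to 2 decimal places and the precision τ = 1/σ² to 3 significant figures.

For Normal(μ,σ), the p-quantile is μ + z_p·σ. Here z_{0.05} = -1.645, z_{0.79} = 0.8064.
So 581 = μ − 1.645σ and 783 = μ + 0.8064σ.
Subtracting: σ = (783 − 581)/(0.8064 − (-1.645)) = 82.41.
Then μ = 581 − (-1.645)·82.41 = 716.55.
Precision τ = 1/σ² = 1/82.41² = 0.000147.

μ = 716.55, τ = 0.000147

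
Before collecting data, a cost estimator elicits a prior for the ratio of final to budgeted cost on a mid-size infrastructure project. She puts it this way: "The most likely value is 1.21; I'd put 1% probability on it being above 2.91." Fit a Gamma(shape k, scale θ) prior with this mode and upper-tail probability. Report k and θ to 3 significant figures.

k ≈ 7.15, θ ≈ 0.197

Gamma(k,θ) with k>1 has mode (k−1)θ, so θ = 1.21/(k−1).
Need P(X < 2.91) = 0.99 with θ tied to k this way. Start at k = 2, θ = 1.21: P(X<2.91) ≈ 0.693.
Too low — raise k to concentrate. Iterating converges to k ≈ 7.15.
Then θ = 1.21/(7.15−1) ≈ 0.197.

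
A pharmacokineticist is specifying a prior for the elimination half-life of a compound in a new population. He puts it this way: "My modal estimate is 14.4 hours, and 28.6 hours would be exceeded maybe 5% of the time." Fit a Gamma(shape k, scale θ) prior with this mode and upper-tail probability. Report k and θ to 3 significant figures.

Gamma(k,θ) with k>1 has mode (k−1)θ, so θ = 14.4/(k−1).
Need P(X < 28.6) = 0.95 with θ tied to k this way. Start at k = 2, θ = 14.4: P(X<28.6) ≈ 0.590.
Too low — raise k to concentrate. Iterating converges to k ≈ 6.89.
Then θ = 14.4/(6.89−1) ≈ 2.45.

k ≈ 6.89, θ ≈ 2.45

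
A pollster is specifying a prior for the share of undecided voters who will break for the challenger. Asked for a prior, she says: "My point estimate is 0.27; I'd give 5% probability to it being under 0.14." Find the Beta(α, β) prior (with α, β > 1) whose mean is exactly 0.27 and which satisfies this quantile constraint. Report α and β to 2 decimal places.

With mean 0.27 fixed, write α = 0.27s, β = 0.73s where s = α+β.
Need P(θ < 0.14) = 0.05 under Beta(0.27s, 0.73s). Normal approximation: (q−m)/√(m(1−m)/s) ≈ z_{0.05} = -1.64, so s ≈ 0.27·0.73·(-1.64)²/(0.14−0.27)² = 31.6.
At s = 31.6: P(θ<0.14) ≈ 0.034. Adjusting to match 0.05 gives s ≈ 25.96.
So α = 0.27·25.96 ≈ 7.01, β = 0.73·25.96 ≈ 18.95.

α ≈ 7.01, β ≈ 18.95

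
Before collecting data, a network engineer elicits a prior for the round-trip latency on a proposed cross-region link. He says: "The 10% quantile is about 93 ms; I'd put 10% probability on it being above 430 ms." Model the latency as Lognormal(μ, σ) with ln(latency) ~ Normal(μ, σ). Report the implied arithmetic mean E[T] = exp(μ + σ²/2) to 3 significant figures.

If T ~ Lognormal(μ,σ) then ln T ~ Normal(μ,σ), so the p-quantile of ln T is μ + z_p·σ.
ln(93) = 4.533 and ln(430) = 6.064; z_{0.1} = -1.282, z_{0.9} = 1.282.
σ = (6.064 − 4.533)/(1.282 − (-1.282)) = 0.597.
μ = 4.533 − (-1.282)·0.597 = 5.298.
E[T] = exp(μ + σ²/2) = exp(5.298 + 0.1784) = 239 ms.

E[T] ≈ 239 ms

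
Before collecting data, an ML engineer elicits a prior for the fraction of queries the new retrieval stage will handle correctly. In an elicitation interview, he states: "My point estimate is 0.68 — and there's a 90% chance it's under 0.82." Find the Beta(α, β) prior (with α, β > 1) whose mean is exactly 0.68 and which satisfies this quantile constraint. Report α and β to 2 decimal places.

α ≈ 11.18, β ≈ 5.26

With mean 0.68 fixed, write α = 0.68s, β = 0.32s where s = α+β.
Need P(θ < 0.82) = 0.9 under Beta(0.68s, 0.32s). Normal approximation: (q−m)/√(m(1−m)/s) ≈ z_{0.9} = 1.28, so s ≈ 0.68·0.32·(1.28)²/(0.82−0.68)² = 18.2.
At s = 18.2: P(θ<0.82) ≈ 0.913. Adjusting to match 0.9 gives s ≈ 16.44.
So α = 0.68·16.44 ≈ 11.18, β = 0.32·16.44 ≈ 5.26.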